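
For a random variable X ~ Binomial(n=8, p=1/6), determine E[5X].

For X ~ Binomial(n=8, p=1/6):
E[X] = \frac{4}{3}
E[5X] = 5 × E[X] + 0 = \frac{20}{3}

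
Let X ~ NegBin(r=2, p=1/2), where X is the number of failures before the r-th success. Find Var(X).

For X ~ NegBin(r=2, p=1/2), where X is the number of failures before the r-th success:
Var(X) = 4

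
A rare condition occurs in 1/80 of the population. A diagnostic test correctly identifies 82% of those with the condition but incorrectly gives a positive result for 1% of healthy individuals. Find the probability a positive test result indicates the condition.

Let D = the rare event, + = positive/flagged.
P(D) = 1/80
P(+|D) = 82/100 = 41/50
P(+|D') = 1/100
P(+) = P(+|D)P(D) + P(+|D')P(D')
     = \frac{41}{50} × \frac{1}{80} + \frac{1}{100} × \frac{79}{80}
     = \frac{161}{8000}
P(D|+) = P(+|D)P(D)/P(+) = \frac{82}{161}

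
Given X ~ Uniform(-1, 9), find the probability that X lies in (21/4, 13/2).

P(21/4 < X < 13/2) = ∫_{21/4}^{13/2} f(x) dx
where f(x) = \frac{1}{10}
= \frac{1}{8}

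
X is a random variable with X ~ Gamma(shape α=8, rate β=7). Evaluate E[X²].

Using the identity E[X²] = Var(X) + (E[X])²:
E[X] = \frac{8}{7}
Var(X) = \frac{8}{49}
E[X²] = \frac{8}{49} + (\frac{8}{7})²
= \frac{72}{49}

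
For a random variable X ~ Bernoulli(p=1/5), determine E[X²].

Using the identity E[X²] = Var(X) + (E[X])²:
E[X] = \frac{1}{5}
Var(X) = \frac{4}{25}
E[X²] = \frac{4}{25} + (\frac{1}{5})²
= \frac{1}{5}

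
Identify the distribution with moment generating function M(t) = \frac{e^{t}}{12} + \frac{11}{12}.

The MGF M(t) = \frac{e^{t}}{12} + \frac{11}{12} is the standard form for the Bernoulli distribution.
Comparing with the known MGF formula identifies: Bernoulli(p=1/12)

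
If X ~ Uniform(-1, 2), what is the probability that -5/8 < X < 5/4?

P(-5/8 < X < 5/4) = ∫_{-5/8}^{5/4} f(x) dx
where f(x) = \frac{1}{3}
= \frac{5}{8}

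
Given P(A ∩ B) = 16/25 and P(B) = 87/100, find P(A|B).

P(A|B) = P(A ∩ B) / P(B)
= (16/25) / (87/100)
= 64/87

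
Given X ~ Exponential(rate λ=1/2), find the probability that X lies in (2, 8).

P(2 < X < 8) = ∫_{2}^{8} f(x) dx
where f(x) = \frac{e^{- \frac{x}{2}}}{2}
= - \frac{1 - e^{3}}{e^{4}}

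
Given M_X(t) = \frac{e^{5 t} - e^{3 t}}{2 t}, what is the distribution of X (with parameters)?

The MGF M(t) = \frac{e^{5 t} - e^{3 t}}{2 t} is the standard form for the Uniform distribution.
Comparing with the known MGF formula identifies: Uniform(3, 5)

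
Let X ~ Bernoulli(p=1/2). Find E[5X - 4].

For X ~ Bernoulli(p=1/2):
E[X] = \frac{1}{2}
E[5X - 4] = 5 × E[X] - 4 = - \frac{3}{2}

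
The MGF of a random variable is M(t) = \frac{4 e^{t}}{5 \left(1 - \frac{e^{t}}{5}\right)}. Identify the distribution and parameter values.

The MGF M(t) = \frac{4 e^{t}}{5 \left(1 - \frac{e^{t}}{5}\right)} is the standard form for the Geometric distribution.
Comparing with the known MGF formula identifies: Geometric(p=4/5), X = trial number of first success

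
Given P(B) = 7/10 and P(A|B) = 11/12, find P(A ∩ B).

By definition, P(A|B) = P(A ∩ B) / P(B)
So P(A ∩ B) = P(A|B) × P(B)
= 11/12 × 7/10
= 77/120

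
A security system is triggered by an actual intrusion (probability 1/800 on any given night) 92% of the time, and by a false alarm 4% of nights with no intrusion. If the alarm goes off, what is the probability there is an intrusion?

Let D = the rare event, + = positive/flagged.
P(D) = 1/800
P(+|D) = 92/100 = 23/25
P(+|D') = 4/100 = 1/25
P(+) = P(+|D)P(D) + P(+|D')P(D')
     = \frac{23}{25} × \frac{1}{800} + \frac{1}{25} × \frac{799}{800}
     = \frac{411}{10000}
P(D|+) = P(+|D)P(D)/P(+) = \frac{23}{822}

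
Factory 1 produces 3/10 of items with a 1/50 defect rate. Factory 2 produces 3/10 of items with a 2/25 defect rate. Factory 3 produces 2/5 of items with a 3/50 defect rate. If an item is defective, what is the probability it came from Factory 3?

Using Bayes' theorem:
P(F1) = 3/10, P(D|F1) = 1/50
P(F2) = 3/10, P(D|F2) = 2/25
P(F3) = 2/5, P(D|F3) = 3/50
P(D) = P(D|F1)P(F1) + P(D|F2)P(F2) + P(D|F3)P(F3)
     = \frac{27}{500}
P(F3|D) = P(D|F3)P(F3) / P(D)
= \frac{4}{9}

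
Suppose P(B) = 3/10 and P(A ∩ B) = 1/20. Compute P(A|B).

P(A|B) = P(A ∩ B) / P(B)
= (1/20) / (3/10)
= 1/6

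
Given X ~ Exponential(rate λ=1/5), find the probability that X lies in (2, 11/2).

P(2 < X < 11/2) = ∫_{2}^{11/2} f(x) dx
where f(x) = \frac{e^{- \frac{x}{5}}}{5}
= - \frac{1}{e^{\frac{11}{10}}} + e^{- \frac{2}{5}}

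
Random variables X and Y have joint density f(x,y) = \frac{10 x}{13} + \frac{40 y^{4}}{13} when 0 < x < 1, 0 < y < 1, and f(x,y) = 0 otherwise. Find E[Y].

E[Y] = ∫_0^1 ∫_0^1 y × f(x,y) dx dy
= \frac{55}{78}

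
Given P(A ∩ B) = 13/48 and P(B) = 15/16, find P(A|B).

P(A|B) = P(A ∩ B) / P(B)
= (13/48) / (15/16)
= 13/45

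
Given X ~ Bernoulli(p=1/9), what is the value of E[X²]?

Using the identity E[X²] = Var(X) + (E[X])²:
E[X] = \frac{1}{9}
Var(X) = \frac{8}{81}
E[X²] = \frac{8}{81} + (\frac{1}{9})²
= \frac{1}{9}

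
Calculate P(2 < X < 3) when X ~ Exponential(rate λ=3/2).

P(2 < X < 3) = ∫_{2}^{3} f(x) dx
where f(x) = \frac{3 e^{- \frac{3 x}{2}}}{2}
= - \frac{1}{e^{\frac{9}{2}}} + e^{-3}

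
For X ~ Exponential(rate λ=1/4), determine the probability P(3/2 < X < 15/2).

P(3/2 < X < 15/2) = ∫_{3/2}^{15/2} f(x) dx
where f(x) = \frac{e^{- \frac{x}{4}}}{4}
= - \frac{1 - e^{\frac{3}{2}}}{e^{\frac{15}{8}}}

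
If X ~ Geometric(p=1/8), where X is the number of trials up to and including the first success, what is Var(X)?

For X ~ Geometric(p=1/8), where X is the number of trials up to and including the first success:
Var(X) = 56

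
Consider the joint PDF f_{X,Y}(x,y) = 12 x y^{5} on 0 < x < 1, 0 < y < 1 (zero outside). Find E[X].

E[X] = ∫_0^1 ∫_0^1 x × f(x,y) dy dx
= ∫_0^1 ∫_0^1 x × (12 x y^{5}) dy dx
= \frac{2}{3}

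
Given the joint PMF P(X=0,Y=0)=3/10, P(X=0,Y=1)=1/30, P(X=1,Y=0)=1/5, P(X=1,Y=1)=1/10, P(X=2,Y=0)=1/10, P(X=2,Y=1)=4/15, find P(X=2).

P(X=2) = P(X=2,Y=0) + P(X=2,Y=1)
= 1/10 + 4/15
= 11/30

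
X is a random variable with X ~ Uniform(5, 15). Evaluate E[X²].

Using the identity E[X²] = Var(X) + (E[X])²:
E[X] = 10
Var(X) = \frac{25}{3}
E[X²] = \frac{25}{3} + (10)²
= \frac{325}{3}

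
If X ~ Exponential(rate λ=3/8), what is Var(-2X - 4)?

For X ~ Exponential(rate λ=3/8):
Var(X) = \frac{64}{9}
Var(-2X - 4) = (-2)² × Var(X) = 4 × \frac{64}{9} = \frac{256}{9}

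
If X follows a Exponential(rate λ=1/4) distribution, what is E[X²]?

Using the identity E[X²] = Var(X) + (E[X])²:
E[X] = 4
Var(X) = 16
E[X²] = 16 + (4)²
= 32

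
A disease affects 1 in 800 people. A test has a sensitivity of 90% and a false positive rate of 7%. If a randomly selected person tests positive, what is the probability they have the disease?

Let D = the rare event, + = positive/flagged.
P(D) = 1/800
P(+|D) = 90/100 = 9/10
P(+|D') = 7/100
P(+) = P(+|D)P(D) + P(+|D')P(D')
     = \frac{9}{10} × \frac{1}{800} + \frac{7}{100} × \frac{799}{800}
     = \frac{5683}{80000}
P(D|+) = P(+|D)P(D)/P(+) = \frac{90}{5683}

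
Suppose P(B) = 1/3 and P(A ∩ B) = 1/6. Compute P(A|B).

P(A|B) = P(A ∩ B) / P(B)
= (1/6) / (1/3)
= 1/2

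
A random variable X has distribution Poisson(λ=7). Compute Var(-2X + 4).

For X ~ Poisson(λ=7):
Var(X) = 7
Var(-2X + 4) = (-2)² × Var(X) = 4 × 7 = 28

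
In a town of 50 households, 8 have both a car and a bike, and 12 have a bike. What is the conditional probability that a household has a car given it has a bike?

P(A ∩ B) = 8/50 = 4/25
P(B) = 12/50 = 6/25
P(A|B) = P(A ∩ B) / P(B) = (4/25) / (6/25) = 2/3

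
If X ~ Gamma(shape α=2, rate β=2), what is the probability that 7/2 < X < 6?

P(7/2 < X < 6) = ∫_{7/2}^{6} f(x) dx
where f(x) = 4 x e^{- 2 x}
= \frac{-13 + 8 e^{5}}{e^{12}}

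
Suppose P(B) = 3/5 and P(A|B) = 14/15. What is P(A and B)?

By definition, P(A|B) = P(A ∩ B) / P(B)
So P(A ∩ B) = P(A|B) × P(B)
= 14/15 × 3/5
= 14/25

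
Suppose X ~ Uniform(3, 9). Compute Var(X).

For X ~ Uniform(3, 9):
Var(X) = 3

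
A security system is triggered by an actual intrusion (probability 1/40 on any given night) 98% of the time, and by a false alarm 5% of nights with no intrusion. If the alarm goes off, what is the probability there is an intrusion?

Let D = the rare event, + = positive/flagged.
P(D) = 1/40
P(+|D) = 98/100 = 49/50
P(+|D') = 5/100 = 1/20
P(+) = P(+|D)P(D) + P(+|D')P(D')
     = \frac{49}{50} × \frac{1}{40} + \frac{1}{20} × \frac{39}{40}
     = \frac{293}{4000}
P(D|+) = P(+|D)P(D)/P(+) = \frac{98}{293}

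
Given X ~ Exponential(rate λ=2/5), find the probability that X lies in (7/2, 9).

P(7/2 < X < 9) = ∫_{7/2}^{9} f(x) dx
where f(x) = \frac{2 e^{- \frac{2 x}{5}}}{5}
= - \frac{1 - e^{\frac{11}{5}}}{e^{\frac{18}{5}}}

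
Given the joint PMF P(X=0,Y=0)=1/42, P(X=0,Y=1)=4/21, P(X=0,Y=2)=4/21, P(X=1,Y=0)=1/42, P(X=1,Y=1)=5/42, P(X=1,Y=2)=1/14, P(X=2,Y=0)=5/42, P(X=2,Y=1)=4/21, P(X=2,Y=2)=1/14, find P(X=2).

P(X=2) = P(X=2,Y=0) + P(X=2,Y=1) + P(X=2,Y=2)
= 5/42 + 4/21 + 1/14
= 8/21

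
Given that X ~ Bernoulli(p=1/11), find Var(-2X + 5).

For X ~ Bernoulli(p=1/11):
Var(X) = \frac{10}{121}
Var(-2X + 5) = (-2)² × Var(X) = 4 × \frac{10}{121} = \frac{40}{121}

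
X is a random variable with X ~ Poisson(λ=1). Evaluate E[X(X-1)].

E[X(X-1)] = E[X² - X] = E[X²] - E[X]
E[X] = 1
E[X²] = Var(X) + (E[X])² = 1 + (1)² = 2
E[X(X-1)] = 2 - 1 = 1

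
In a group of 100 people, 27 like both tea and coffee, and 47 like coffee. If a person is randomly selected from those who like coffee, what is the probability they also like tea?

P(A ∩ B) = 27/100
P(B) = 47/100
P(A|B) = P(A ∩ B) / P(B) = (27/100) / (47/100) = 27/47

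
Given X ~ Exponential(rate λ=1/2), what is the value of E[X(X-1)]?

E[X(X-1)] = E[X² - X] = E[X²] - E[X]
E[X] = 2
E[X²] = Var(X) + (E[X])² = 4 + (2)² = 8
E[X(X-1)] = 8 - 2 = 6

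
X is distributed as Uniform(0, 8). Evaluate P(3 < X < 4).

P(3 < X < 4) = ∫_{3}^{4} f(x) dx
where f(x) = \frac{1}{8}
= \frac{1}{8}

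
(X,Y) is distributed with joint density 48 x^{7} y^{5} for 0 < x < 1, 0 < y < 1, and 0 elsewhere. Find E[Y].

E[Y] = ∫_0^1 ∫_0^1 y × f(x,y) dx dy
= \frac{6}{7}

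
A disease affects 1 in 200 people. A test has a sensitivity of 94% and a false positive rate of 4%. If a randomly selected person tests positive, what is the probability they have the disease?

Let D = the rare event, + = positive/flagged.
P(D) = 1/200
P(+|D) = 94/100 = 47/50
P(+|D') = 4/100 = 1/25
P(+) = P(+|D)P(D) + P(+|D')P(D')
     = \frac{47}{50} × \frac{1}{200} + \frac{1}{25} × \frac{199}{200}
     = \frac{89}{2000}
P(D|+) = P(+|D)P(D)/P(+) = \frac{47}{445}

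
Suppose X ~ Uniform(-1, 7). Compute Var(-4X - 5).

For X ~ Uniform(-1, 7):
Var(X) = \frac{16}{3}
Var(-4X - 5) = (-4)² × Var(X) = 16 × \frac{16}{3} = \frac{256}{3}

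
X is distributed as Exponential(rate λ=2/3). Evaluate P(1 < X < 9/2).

P(1 < X < 9/2) = ∫_{1}^{9/2} f(x) dx
where f(x) = \frac{2 e^{- \frac{2 x}{3}}}{3}
= - \frac{1}{e^{3}} + e^{- \frac{2}{3}}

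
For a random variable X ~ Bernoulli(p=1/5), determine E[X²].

Using the identity E[X²] = Var(X) + (E[X])²:
E[X] = \frac{1}{5}
Var(X) = \frac{4}{25}
E[X²] = \frac{4}{25} + (\frac{1}{5})²
= \frac{1}{5}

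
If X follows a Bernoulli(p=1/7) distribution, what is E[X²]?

Using the identity E[X²] = Var(X) + (E[X])²:
E[X] = \frac{1}{7}
Var(X) = \frac{6}{49}
E[X²] = \frac{6}{49} + (\frac{1}{7})²
= \frac{1}{7}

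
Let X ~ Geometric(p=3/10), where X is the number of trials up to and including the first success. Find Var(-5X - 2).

For X ~ Geometric(p=3/10), where X is the number of trials up to and including the first success:
Var(X) = \frac{70}{9}
Var(-5X - 2) = (-5)² × Var(X) = 25 × \frac{70}{9} = \frac{1750}{9}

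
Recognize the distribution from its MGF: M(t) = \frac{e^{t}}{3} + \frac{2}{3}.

The MGF M(t) = \frac{e^{t}}{3} + \frac{2}{3} is the standard form for the Bernoulli distribution.
Comparing with the known MGF formula identifies: Bernoulli(p=1/3)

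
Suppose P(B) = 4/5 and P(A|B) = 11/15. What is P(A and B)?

By definition, P(A|B) = P(A ∩ B) / P(B)
So P(A ∩ B) = P(A|B) × P(B)
= 11/15 × 4/5
= 44/75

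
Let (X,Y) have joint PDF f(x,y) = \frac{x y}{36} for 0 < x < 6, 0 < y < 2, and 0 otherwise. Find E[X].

f_X(x) = ∫_0^2 \frac{x y}{36} dy = \frac{x}{18}
E[X] = ∫_0^6 x × (\frac{x}{18}) dx = 4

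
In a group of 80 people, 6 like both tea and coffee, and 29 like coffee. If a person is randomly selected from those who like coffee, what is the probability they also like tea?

P(A ∩ B) = 6/80 = 3/40
P(B) = 29/80
P(A|B) = P(A ∩ B) / P(B) = (3/40) / (29/80) = 6/29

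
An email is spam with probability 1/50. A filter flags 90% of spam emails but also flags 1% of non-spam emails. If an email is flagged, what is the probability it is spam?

Let D = the rare event, + = positive/flagged.
P(D) = 1/50
P(+|D) = 90/100 = 9/10
P(+|D') = 1/100
P(+) = P(+|D)P(D) + P(+|D')P(D')
     = \frac{9}{10} × \frac{1}{50} + \frac{1}{100} × \frac{49}{50}
     = \frac{139}{5000}
P(D|+) = P(+|D)P(D)/P(+) = \frac{90}{139}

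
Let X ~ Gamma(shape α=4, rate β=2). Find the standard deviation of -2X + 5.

For X ~ Gamma(shape α=4, rate β=2):
Var(X) = 1
SD(X) = √(Var(X)) = √(1) = 1
SD(-2X + 5) = |-2| × SD(X) = 2 × 1 = 2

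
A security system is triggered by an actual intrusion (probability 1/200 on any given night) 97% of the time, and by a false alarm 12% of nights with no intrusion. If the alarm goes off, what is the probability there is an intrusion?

Let D = the rare event, + = positive/flagged.
P(D) = 1/200
P(+|D) = 97/100
P(+|D') = 12/100 = 3/25
P(+) = P(+|D)P(D) + P(+|D')P(D')
     = \frac{97}{100} × \frac{1}{200} + \frac{3}{25} × \frac{199}{200}
     = \frac{497}{4000}
P(D|+) = P(+|D)P(D)/P(+) = \frac{97}{2485}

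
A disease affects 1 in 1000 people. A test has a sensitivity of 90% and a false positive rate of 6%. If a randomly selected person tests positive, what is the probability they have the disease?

Let D = the rare event, + = positive/flagged.
P(D) = 1/1000
P(+|D) = 90/100 = 9/10
P(+|D') = 6/100 = 3/50
P(+) = P(+|D)P(D) + P(+|D')P(D')
     = \frac{9}{10} × \frac{1}{1000} + \frac{3}{50} × \frac{999}{1000}
     = \frac{1521}{25000}
P(D|+) = P(+|D)P(D)/P(+) = \frac{5}{338}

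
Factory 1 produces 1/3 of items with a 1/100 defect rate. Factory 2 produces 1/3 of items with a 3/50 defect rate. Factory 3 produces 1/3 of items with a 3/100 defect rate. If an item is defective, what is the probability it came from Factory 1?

Using Bayes' theorem:
P(F1) = 1/3, P(D|F1) = 1/100
P(F2) = 1/3, P(D|F2) = 3/50
P(F3) = 1/3, P(D|F3) = 3/100
P(D) = P(D|F1)P(F1) + P(D|F2)P(F2) + P(D|F3)P(F3)
     = \frac{1}{30}
P(F1|D) = P(D|F1)P(F1) / P(D)
= \frac{1}{10}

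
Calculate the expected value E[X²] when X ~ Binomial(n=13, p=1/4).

Using the identity E[X²] = Var(X) + (E[X])²:
E[X] = \frac{13}{4}
Var(X) = \frac{39}{16}
E[X²] = \frac{39}{16} + (\frac{13}{4})²
= 13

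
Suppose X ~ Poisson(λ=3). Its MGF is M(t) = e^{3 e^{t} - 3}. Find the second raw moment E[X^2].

To find E[X^2], compute M^(2)(0):
M^(1)(t) = 3 e^{t} e^{3 e^{t} - 3}
M^(2)(t) = 9 e^{2 t} e^{3 e^{t} - 3} + 3 e^{t} e^{3 e^{t} - 3}
M^(2)(0) = 12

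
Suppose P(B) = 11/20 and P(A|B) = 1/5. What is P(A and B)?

By definition, P(A|B) = P(A ∩ B) / P(B)
So P(A ∩ B) = P(A|B) × P(B)
= 1/5 × 11/20
= 11/100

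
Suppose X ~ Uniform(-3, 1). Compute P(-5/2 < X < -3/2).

P(-5/2 < X < -3/2) = ∫_{-5/2}^{-3/2} f(x) dx
where f(x) = \frac{1}{4}
= \frac{1}{4}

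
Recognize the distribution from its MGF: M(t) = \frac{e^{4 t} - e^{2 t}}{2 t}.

The MGF M(t) = \frac{e^{4 t} - e^{2 t}}{2 t} is the standard form for the Uniform distribution.
Comparing with the known MGF formula identifies: Uniform(2, 4)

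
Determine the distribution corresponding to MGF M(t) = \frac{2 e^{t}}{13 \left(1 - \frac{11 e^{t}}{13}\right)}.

The MGF M(t) = \frac{2 e^{t}}{13 \left(1 - \frac{11 e^{t}}{13}\right)} is the standard form for the Geometric distribution.
Comparing with the known MGF formula identifies: Geometric(p=2/13), X = trial number of first success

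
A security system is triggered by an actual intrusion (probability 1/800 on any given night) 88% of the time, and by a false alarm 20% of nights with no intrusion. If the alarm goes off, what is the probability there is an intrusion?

Let D = the rare event, + = positive/flagged.
P(D) = 1/800
P(+|D) = 88/100 = 22/25
P(+|D') = 20/100 = 1/5
P(+) = P(+|D)P(D) + P(+|D')P(D')
     = \frac{22}{25} × \frac{1}{800} + \frac{1}{5} × \frac{799}{800}
     = \frac{4017}{20000}
P(D|+) = P(+|D)P(D)/P(+) = \frac{22}{4017}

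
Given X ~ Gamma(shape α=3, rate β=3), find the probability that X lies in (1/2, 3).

P(1/2 < X < 3) = ∫_{1/2}^{3} f(x) dx
where f(x) = \frac{27 x^{2} e^{- 3 x}}{2}
= - \frac{101}{2 e^{9}} + \frac{29}{8 e^{\frac{3}{2}}}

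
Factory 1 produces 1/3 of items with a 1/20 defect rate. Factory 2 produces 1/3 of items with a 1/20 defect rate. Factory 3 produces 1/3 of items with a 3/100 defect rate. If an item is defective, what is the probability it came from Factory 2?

Using Bayes' theorem:
P(F1) = 1/3, P(D|F1) = 1/20
P(F2) = 1/3, P(D|F2) = 1/20
P(F3) = 1/3, P(D|F3) = 3/100
P(D) = P(D|F1)P(F1) + P(D|F2)P(F2) + P(D|F3)P(F3)
     = \frac{13}{300}
P(F2|D) = P(D|F2)P(F2) / P(D)
= \frac{5}{13}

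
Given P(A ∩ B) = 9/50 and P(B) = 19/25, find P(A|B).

P(A|B) = P(A ∩ B) / P(B)
= (9/50) / (19/25)
= 9/38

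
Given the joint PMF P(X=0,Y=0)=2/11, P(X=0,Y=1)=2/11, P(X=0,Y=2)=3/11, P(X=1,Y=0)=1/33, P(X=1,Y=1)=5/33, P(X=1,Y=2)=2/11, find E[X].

First find marginal of X:
P(X=0) = 7/11
P(X=1) = 4/11
E[X] = 0 × 7/11 + 1 × 4/11 = 4/11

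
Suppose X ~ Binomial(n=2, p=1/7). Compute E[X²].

Using the identity E[X²] = Var(X) + (E[X])²:
E[X] = \frac{2}{7}
Var(X) = \frac{12}{49}
E[X²] = \frac{12}{49} + (\frac{2}{7})²
= \frac{16}{49}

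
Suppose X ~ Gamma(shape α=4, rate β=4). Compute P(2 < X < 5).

P(2 < X < 5) = ∫_{2}^{5} f(x) dx
where f(x) = \frac{128 x^{3} e^{- 4 x}}{3}
= \frac{-4663 + 379 e^{12}}{3 e^{20}}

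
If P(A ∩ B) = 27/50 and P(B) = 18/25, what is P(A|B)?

P(A|B) = P(A ∩ B) / P(B)
= (27/50) / (18/25)
= 3/4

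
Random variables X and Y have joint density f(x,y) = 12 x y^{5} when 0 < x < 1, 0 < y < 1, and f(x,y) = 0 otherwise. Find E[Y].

E[Y] = ∫_0^1 ∫_0^1 y × f(x,y) dx dy
= \frac{6}{7}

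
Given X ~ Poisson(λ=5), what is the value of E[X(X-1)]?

E[X(X-1)] = E[X² - X] = E[X²] - E[X]
E[X] = 5
E[X²] = Var(X) + (E[X])² = 5 + (5)² = 30
E[X(X-1)] = 30 - 5 = 25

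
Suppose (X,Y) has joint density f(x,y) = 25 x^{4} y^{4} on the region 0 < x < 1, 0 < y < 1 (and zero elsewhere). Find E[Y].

E[Y] = ∫_0^1 ∫_0^1 y × f(x,y) dx dy
= \frac{5}{6}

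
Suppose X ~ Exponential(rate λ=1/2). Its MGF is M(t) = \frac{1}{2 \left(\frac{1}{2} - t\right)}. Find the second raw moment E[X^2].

To find E[X^2], compute M^(2)(0):
M^(1)(t) = \frac{1}{2 \left(\frac{1}{2} - t\right)^{2}}
M^(2)(t) = \frac{1}{\left(\frac{1}{2} - t\right)^{3}}
M^(2)(0) = 8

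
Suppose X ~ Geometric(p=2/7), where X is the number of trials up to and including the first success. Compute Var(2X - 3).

For X ~ Geometric(p=2/7), where X is the number of trials up to and including the first success:
Var(X) = \frac{35}{4}
Var(2X - 3) = (2)² × Var(X) = 4 × \frac{35}{4} = 35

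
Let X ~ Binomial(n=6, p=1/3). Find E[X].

For X ~ Binomial(n=6, p=1/3), the expected value is:
E[X] = 2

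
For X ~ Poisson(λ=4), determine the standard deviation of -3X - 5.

For X ~ Poisson(λ=4):
Var(X) = 4
SD(X) = √(Var(X)) = √(4) = 2
SD(-3X - 5) = |-3| × SD(X) = 3 × 2 = 6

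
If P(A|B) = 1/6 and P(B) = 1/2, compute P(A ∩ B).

By definition, P(A|B) = P(A ∩ B) / P(B)
So P(A ∩ B) = P(A|B) × P(B)
= 1/6 × 1/2
= 1/12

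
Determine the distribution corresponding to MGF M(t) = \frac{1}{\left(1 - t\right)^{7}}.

The MGF M(t) = \frac{1}{\left(1 - t\right)^{7}} is the standard form for the Gamma distribution.
Comparing with the known MGF formula identifies: Gamma(shape α=7, rate β=1)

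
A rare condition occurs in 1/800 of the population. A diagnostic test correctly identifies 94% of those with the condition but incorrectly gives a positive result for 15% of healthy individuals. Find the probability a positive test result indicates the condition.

Let D = the rare event, + = positive/flagged.
P(D) = 1/800
P(+|D) = 94/100 = 47/50
P(+|D') = 15/100 = 3/20
P(+) = P(+|D)P(D) + P(+|D')P(D')
     = \frac{47}{50} × \frac{1}{800} + \frac{3}{20} × \frac{799}{800}
     = \frac{12079}{80000}
P(D|+) = P(+|D)P(D)/P(+) = \frac{2}{257}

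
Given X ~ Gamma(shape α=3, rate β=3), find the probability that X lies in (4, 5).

P(4 < X < 5) = ∫_{4}^{5} f(x) dx
where f(x) = \frac{27 x^{2} e^{- 3 x}}{2}
= \frac{-257 + 170 e^{3}}{2 e^{15}}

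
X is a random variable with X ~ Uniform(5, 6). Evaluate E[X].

For X ~ Uniform(5, 6), the expected value is:
E[X] = \frac{11}{2}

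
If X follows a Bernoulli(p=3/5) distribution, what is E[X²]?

Using the identity E[X²] = Var(X) + (E[X])²:
E[X] = \frac{3}{5}
Var(X) = \frac{6}{25}
E[X²] = \frac{6}{25} + (\frac{3}{5})²
= \frac{3}{5}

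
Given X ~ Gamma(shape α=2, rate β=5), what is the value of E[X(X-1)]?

E[X(X-1)] = E[X² - X] = E[X²] - E[X]
E[X] = \frac{2}{5}
E[X²] = Var(X) + (E[X])² = \frac{2}{25} + (\frac{2}{5})² = \frac{6}{25}
E[X(X-1)] = \frac{6}{25} - \frac{2}{5} = - \frac{4}{25}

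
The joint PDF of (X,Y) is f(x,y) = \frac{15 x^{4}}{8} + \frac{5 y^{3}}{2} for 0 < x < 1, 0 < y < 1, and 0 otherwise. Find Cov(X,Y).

E[XY] = ∫∫ xy × f(x,y) dx dy = \frac{13}{32}
E[X] = \frac{5}{8}
E[Y] = \frac{11}{16}
Cov(X,Y) = E[XY] - E[X]E[Y] = - \frac{3}{128}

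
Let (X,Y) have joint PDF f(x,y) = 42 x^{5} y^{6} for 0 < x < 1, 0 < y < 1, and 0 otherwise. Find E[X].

E[X] = ∫_0^1 ∫_0^1 x × f(x,y) dy dx
= ∫_0^1 ∫_0^1 x × (42 x^{5} y^{6}) dy dx
= \frac{6}{7}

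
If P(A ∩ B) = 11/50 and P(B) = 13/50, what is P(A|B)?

P(A|B) = P(A ∩ B) / P(B)
= (11/50) / (13/50)
= 11/13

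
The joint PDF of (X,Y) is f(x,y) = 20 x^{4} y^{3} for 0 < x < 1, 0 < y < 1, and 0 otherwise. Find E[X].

E[X] = ∫_0^1 ∫_0^1 x × f(x,y) dy dx
= ∫_0^1 ∫_0^1 x × (20 x^{4} y^{3}) dy dx
= \frac{5}{6}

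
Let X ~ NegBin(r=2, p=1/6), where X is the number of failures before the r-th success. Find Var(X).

For X ~ NegBin(r=2, p=1/6), where X is the number of failures before the r-th success:
Var(X) = 60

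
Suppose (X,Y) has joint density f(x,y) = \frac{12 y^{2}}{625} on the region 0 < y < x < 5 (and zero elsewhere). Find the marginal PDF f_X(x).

f_X(x) = ∫_0^x \frac{12 y^{2}}{625} dy = \frac{4 x^{3}}{625}
for 0 < x < 5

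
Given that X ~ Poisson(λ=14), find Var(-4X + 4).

For X ~ Poisson(λ=14):
Var(X) = 14
Var(-4X + 4) = (-4)² × Var(X) = 16 × 14 = 224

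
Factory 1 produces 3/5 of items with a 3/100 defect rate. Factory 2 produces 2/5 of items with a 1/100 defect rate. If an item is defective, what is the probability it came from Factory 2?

Using Bayes' theorem:
P(F1) = 3/5, P(D|F1) = 3/100
P(F2) = 2/5, P(D|F2) = 1/100
P(D) = P(D|F1)P(F1) + P(D|F2)P(F2)
     = \frac{11}{500}
P(F2|D) = P(D|F2)P(F2) / P(D)
= \frac{2}{11}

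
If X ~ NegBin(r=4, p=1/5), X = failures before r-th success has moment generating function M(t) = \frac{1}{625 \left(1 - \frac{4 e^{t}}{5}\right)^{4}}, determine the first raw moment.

To find E[X], compute M^(1)(0):
M^(1)(t) = \frac{16 e^{t}}{3125 \left(1 - \frac{4 e^{t}}{5}\right)^{5}}
M^(1)(0) = 16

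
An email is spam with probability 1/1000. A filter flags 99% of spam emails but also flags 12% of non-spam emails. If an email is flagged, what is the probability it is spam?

Let D = the rare event, + = positive/flagged.
P(D) = 1/1000
P(+|D) = 99/100
P(+|D') = 12/100 = 3/25
P(+) = P(+|D)P(D) + P(+|D')P(D')
     = \frac{99}{100} × \frac{1}{1000} + \frac{3}{25} × \frac{999}{1000}
     = \frac{12087}{100000}
P(D|+) = P(+|D)P(D)/P(+) = \frac{11}{1343}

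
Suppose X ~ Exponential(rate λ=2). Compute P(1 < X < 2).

P(1 < X < 2) = ∫_{1}^{2} f(x) dx
where f(x) = 2 e^{- 2 x}
= - \frac{1 - e^{2}}{e^{4}}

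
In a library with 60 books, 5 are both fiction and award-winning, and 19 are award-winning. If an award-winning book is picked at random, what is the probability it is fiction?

P(A ∩ B) = 5/60 = 1/12
P(B) = 19/60
P(A|B) = P(A ∩ B) / P(B) = (1/12) / (19/60) = 5/19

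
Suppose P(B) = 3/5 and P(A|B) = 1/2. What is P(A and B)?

By definition, P(A|B) = P(A ∩ B) / P(B)
So P(A ∩ B) = P(A|B) × P(B)
= 1/2 × 3/5
= 3/10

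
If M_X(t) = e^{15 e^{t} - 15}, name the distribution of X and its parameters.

The MGF M(t) = e^{15 e^{t} - 15} is the standard form for the Poisson distribution.
Comparing with the known MGF formula identifies: Poisson(λ=15)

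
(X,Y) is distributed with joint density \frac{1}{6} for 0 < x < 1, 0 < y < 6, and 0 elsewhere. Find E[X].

f_X(x) = ∫_0^6 \frac{1}{6} dy = 1
E[X] = ∫_0^1 x × (1) dx = \frac{1}{2}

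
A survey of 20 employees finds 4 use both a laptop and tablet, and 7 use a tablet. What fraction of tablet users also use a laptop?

P(A ∩ B) = 4/20 = 1/5
P(B) = 7/20
P(A|B) = P(A ∩ B) / P(B) = (1/5) / (7/20) = 4/7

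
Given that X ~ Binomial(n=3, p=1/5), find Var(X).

For X ~ Binomial(n=3, p=1/5):
Var(X) = \frac{12}{25}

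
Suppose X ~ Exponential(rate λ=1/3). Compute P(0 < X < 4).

P(0 < X < 4) = ∫_{0}^{4} f(x) dx
where f(x) = \frac{e^{- \frac{x}{3}}}{3}
= 1 - e^{- \frac{4}{3}}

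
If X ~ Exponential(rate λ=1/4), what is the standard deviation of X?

For X ~ Exponential(rate λ=1/4):
Var(X) = 16
SD(X) = √(Var(X)) = √(16) = 4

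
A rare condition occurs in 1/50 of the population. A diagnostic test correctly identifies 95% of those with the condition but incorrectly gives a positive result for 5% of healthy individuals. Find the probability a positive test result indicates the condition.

Let D = the rare event, + = positive/flagged.
P(D) = 1/50
P(+|D) = 95/100 = 19/20
P(+|D') = 5/100 = 1/20
P(+) = P(+|D)P(D) + P(+|D')P(D')
     = \frac{19}{20} × \frac{1}{50} + \frac{1}{20} × \frac{49}{50}
     = \frac{17}{250}
P(D|+) = P(+|D)P(D)/P(+) = \frac{19}{68}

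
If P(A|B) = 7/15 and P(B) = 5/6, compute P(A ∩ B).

By definition, P(A|B) = P(A ∩ B) / P(B)
So P(A ∩ B) = P(A|B) × P(B)
= 7/15 × 5/6
= 7/18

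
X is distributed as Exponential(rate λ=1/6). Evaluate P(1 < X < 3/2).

P(1 < X < 3/2) = ∫_{1}^{3/2} f(x) dx
where f(x) = \frac{e^{- \frac{x}{6}}}{6}
= - \frac{1}{e^{\frac{1}{4}}} + e^{- \frac{1}{6}}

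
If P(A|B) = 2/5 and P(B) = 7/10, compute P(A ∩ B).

By definition, P(A|B) = P(A ∩ B) / P(B)
So P(A ∩ B) = P(A|B) × P(B)
= 2/5 × 7/10
= 7/25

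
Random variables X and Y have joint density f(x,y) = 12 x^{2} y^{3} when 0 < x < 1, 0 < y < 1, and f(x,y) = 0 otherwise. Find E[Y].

E[Y] = ∫_0^1 ∫_0^1 y × f(x,y) dx dy
= \frac{4}{5}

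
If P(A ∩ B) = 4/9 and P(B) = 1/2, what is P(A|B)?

P(A|B) = P(A ∩ B) / P(B)
= (4/9) / (1/2)
= 8/9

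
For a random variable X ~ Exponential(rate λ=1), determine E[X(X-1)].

E[X(X-1)] = E[X² - X] = E[X²] - E[X]
E[X] = 1
E[X²] = Var(X) + (E[X])² = 1 + (1)² = 2
E[X(X-1)] = 2 - 1 = 1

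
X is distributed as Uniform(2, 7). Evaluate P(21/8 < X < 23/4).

P(21/8 < X < 23/4) = ∫_{21/8}^{23/4} f(x) dx
where f(x) = \frac{1}{5}
= \frac{5}{8}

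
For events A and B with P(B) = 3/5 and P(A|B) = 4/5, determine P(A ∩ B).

By definition, P(A|B) = P(A ∩ B) / P(B)
So P(A ∩ B) = P(A|B) × P(B)
= 4/5 × 3/5
= 12/25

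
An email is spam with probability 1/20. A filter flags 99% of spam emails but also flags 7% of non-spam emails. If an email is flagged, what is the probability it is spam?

Let D = the rare event, + = positive/flagged.
P(D) = 1/20
P(+|D) = 99/100
P(+|D') = 7/100
P(+) = P(+|D)P(D) + P(+|D')P(D')
     = \frac{99}{100} × \frac{1}{20} + \frac{7}{100} × \frac{19}{20}
     = \frac{29}{250}
P(D|+) = P(+|D)P(D)/P(+) = \frac{99}{232}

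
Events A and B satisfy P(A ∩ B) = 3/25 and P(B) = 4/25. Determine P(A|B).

P(A|B) = P(A ∩ B) / P(B)
= (3/25) / (4/25)
= 3/4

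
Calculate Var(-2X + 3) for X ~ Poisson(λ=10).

For X ~ Poisson(λ=10):
Var(X) = 10
Var(-2X + 3) = (-2)² × Var(X) = 4 × 10 = 40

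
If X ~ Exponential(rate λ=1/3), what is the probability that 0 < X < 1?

P(0 < X < 1) = ∫_{0}^{1} f(x) dx
where f(x) = \frac{e^{- \frac{x}{3}}}{3}
= 1 - e^{- \frac{1}{3}}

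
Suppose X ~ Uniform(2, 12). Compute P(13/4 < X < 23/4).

P(13/4 < X < 23/4) = ∫_{13/4}^{23/4} f(x) dx
where f(x) = \frac{1}{10}
= \frac{1}{4}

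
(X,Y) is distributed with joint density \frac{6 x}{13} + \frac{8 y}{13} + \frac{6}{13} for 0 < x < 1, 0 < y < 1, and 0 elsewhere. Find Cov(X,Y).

E[XY] = ∫∫ xy × f(x,y) dx dy = \frac{23}{78}
E[X] = \frac{7}{13}
E[Y] = \frac{43}{78}
Cov(X,Y) = E[XY] - E[X]E[Y] = - \frac{1}{507}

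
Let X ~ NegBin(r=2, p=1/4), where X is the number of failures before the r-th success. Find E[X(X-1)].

E[X(X-1)] = E[X² - X] = E[X²] - E[X]
E[X] = 6
E[X²] = Var(X) + (E[X])² = 24 + (6)² = 60
E[X(X-1)] = 60 - 6 = 54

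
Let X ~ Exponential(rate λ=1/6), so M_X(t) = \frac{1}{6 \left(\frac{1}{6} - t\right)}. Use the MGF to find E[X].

To find E[X], compute M^(1)(0):
M^(1)(t) = \frac{1}{6 \left(\frac{1}{6} - t\right)^{2}}
M^(1)(0) = 6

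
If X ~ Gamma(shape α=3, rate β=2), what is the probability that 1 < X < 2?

P(1 < X < 2) = ∫_{1}^{2} f(x) dx
where f(x) = 4 x^{2} e^{- 2 x}
= \frac{-13 + 5 e^{2}}{e^{4}}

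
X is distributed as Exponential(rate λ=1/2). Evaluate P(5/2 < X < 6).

P(5/2 < X < 6) = ∫_{5/2}^{6} f(x) dx
where f(x) = \frac{e^{- \frac{x}{2}}}{2}
= - \frac{1}{e^{3}} + e^{- \frac{5}{4}}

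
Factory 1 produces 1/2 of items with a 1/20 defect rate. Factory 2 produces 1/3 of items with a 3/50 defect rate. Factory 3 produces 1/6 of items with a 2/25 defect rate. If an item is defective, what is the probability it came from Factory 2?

Using Bayes' theorem:
P(F1) = 1/2, P(D|F1) = 1/20
P(F2) = 1/3, P(D|F2) = 3/50
P(F3) = 1/6, P(D|F3) = 2/25
P(D) = P(D|F1)P(F1) + P(D|F2)P(F2) + P(D|F3)P(F3)
     = \frac{7}{120}
P(F2|D) = P(D|F2)P(F2) / P(D)
= \frac{12}{35}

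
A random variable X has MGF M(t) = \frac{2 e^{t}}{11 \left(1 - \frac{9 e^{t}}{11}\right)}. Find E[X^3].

To find E[X^3], compute M^(3)(0):
M^(1)(t) = \frac{2 e^{t}}{11 \left(1 - \frac{9 e^{t}}{11}\right)} + \frac{18 e^{2 t}}{121 \left(1 - \frac{9 e^{t}}{11}\right)^{2}}
M^(2)(t) = \frac{2 e^{t}}{11 \left(1 - \frac{9 e^{t}}{11}\right)} + \frac{54 e^{2 t}}{121 \left(1 - \frac{9 e^{t}}{11}\right)^{2}} + \frac{324 e^{3 t}}{1331 \left(1 - \frac{9 e^{t}}{11}\right)^{3}}
M^(3)(t) = \frac{2 e^{t}}{11 \left(1 - \frac{9 e^{t}}{11}\right)} + \frac{126 e^{2 t}}{121 \left(1 - \frac{9 e^{t}}{11}\right)^{2}} + \frac{1944 e^{3 t}}{1331 \left(1 - \frac{9 e^{t}}{11}\right)^{3}} + \frac{8748 e^{4 t}}{14641 \left(1 - \frac{9 e^{t}}{11}\right)^{4}}
M^(3)(0) = \frac{3289}{4}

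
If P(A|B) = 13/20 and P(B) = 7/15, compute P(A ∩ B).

By definition, P(A|B) = P(A ∩ B) / P(B)
So P(A ∩ B) = P(A|B) × P(B)
= 13/20 × 7/15
= 91/300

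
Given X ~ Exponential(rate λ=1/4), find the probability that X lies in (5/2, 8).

P(5/2 < X < 8) = ∫_{5/2}^{8} f(x) dx
where f(x) = \frac{e^{- \frac{x}{4}}}{4}
= - \frac{1}{e^{2}} + e^{- \frac{5}{8}}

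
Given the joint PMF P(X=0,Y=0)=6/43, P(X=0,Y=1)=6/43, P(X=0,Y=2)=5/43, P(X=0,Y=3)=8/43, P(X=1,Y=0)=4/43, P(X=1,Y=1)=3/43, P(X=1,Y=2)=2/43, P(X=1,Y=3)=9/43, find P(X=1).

P(X=1) = P(X=1,Y=0) + P(X=1,Y=1) + P(X=1,Y=2) + P(X=1,Y=3)
= 4/43 + 3/43 + 2/43 + 9/43
= 18/43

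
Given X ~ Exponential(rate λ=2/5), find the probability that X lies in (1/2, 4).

P(1/2 < X < 4) = ∫_{1/2}^{4} f(x) dx
where f(x) = \frac{2 e^{- \frac{2 x}{5}}}{5}
= - \frac{1 - e^{\frac{7}{5}}}{e^{\frac{8}{5}}}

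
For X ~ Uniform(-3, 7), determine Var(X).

For X ~ Uniform(-3, 7):
Var(X) = \frac{25}{3}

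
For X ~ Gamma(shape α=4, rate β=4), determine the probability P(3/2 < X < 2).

P(3/2 < X < 2) = ∫_{3/2}^{2} f(x) dx
where f(x) = \frac{128 x^{3} e^{- 4 x}}{3}
= \frac{-379 + 183 e^{2}}{3 e^{8}}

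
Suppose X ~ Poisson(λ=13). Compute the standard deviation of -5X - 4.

For X ~ Poisson(λ=13):
Var(X) = 13
SD(X) = √(Var(X)) = √(13) = \sqrt{13}
SD(-5X - 4) = |-5| × SD(X) = 5 × \sqrt{13} = 5 \sqrt{13}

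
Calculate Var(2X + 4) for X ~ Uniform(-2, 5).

For X ~ Uniform(-2, 5):
Var(X) = \frac{49}{12}
Var(2X + 4) = (2)² × Var(X) = 4 × \frac{49}{12} = \frac{49}{3}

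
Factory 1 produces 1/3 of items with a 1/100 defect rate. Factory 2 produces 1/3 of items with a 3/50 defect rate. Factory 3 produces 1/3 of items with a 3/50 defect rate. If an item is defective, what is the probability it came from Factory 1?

Using Bayes' theorem:
P(F1) = 1/3, P(D|F1) = 1/100
P(F2) = 1/3, P(D|F2) = 3/50
P(F3) = 1/3, P(D|F3) = 3/50
P(D) = P(D|F1)P(F1) + P(D|F2)P(F2) + P(D|F3)P(F3)
     = \frac{13}{300}
P(F1|D) = P(D|F1)P(F1) / P(D)
= \frac{1}{13}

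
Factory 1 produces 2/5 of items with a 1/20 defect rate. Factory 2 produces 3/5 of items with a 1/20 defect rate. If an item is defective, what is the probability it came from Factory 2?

Using Bayes' theorem:
P(F1) = 2/5, P(D|F1) = 1/20
P(F2) = 3/5, P(D|F2) = 1/20
P(D) = P(D|F1)P(F1) + P(D|F2)P(F2)
     = \frac{1}{20}
P(F2|D) = P(D|F2)P(F2) / P(D)
= \frac{3}{5}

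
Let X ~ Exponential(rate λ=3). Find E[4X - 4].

For X ~ Exponential(rate λ=3):
E[X] = \frac{1}{3}
E[4X - 4] = 4 × E[X] - 4 = - \frac{8}{3}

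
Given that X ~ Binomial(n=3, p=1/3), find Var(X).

For X ~ Binomial(n=3, p=1/3):
Var(X) = \frac{2}{3}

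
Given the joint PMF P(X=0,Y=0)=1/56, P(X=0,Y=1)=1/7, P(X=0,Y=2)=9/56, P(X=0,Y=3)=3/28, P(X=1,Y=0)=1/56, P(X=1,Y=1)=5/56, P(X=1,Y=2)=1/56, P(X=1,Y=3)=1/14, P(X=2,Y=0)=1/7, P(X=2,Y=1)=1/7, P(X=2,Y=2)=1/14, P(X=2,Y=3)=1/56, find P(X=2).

P(X=2) = P(X=2,Y=0) + P(X=2,Y=1) + P(X=2,Y=2) + P(X=2,Y=3)
= 1/7 + 1/7 + 1/14 + 1/56
= 3/8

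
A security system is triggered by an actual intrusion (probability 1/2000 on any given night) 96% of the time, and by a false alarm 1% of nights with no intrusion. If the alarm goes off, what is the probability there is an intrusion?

Let D = the rare event, + = positive/flagged.
P(D) = 1/2000
P(+|D) = 96/100 = 24/25
P(+|D') = 1/100
P(+) = P(+|D)P(D) + P(+|D')P(D')
     = \frac{24}{25} × \frac{1}{2000} + \frac{1}{100} × \frac{1999}{2000}
     = \frac{419}{40000}
P(D|+) = P(+|D)P(D)/P(+) = \frac{96}{2095}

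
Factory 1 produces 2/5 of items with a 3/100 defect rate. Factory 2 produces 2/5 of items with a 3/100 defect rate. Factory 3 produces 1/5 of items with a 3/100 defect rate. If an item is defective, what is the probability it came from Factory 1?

Using Bayes' theorem:
P(F1) = 2/5, P(D|F1) = 3/100
P(F2) = 2/5, P(D|F2) = 3/100
P(F3) = 1/5, P(D|F3) = 3/100
P(D) = P(D|F1)P(F1) + P(D|F2)P(F2) + P(D|F3)P(F3)
     = \frac{3}{100}
P(F1|D) = P(D|F1)P(F1) / P(D)
= \frac{2}{5}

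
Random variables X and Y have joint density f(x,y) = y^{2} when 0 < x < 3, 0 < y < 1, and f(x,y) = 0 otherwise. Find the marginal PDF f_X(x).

f_X(x) = ∫_0^1 f(x,y) dy
= ∫_0^1 y^{2} dy
= \frac{1}{3} for 0 < x < 3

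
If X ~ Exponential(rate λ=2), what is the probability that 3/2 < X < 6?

P(3/2 < X < 6) = ∫_{3/2}^{6} f(x) dx
where f(x) = 2 e^{- 2 x}
= - \frac{1 - e^{9}}{e^{12}}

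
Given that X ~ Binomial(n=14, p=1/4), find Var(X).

For X ~ Binomial(n=14, p=1/4):
Var(X) = \frac{21}{8}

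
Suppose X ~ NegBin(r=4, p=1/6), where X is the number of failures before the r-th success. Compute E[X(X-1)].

E[X(X-1)] = E[X² - X] = E[X²] - E[X]
E[X] = 20
E[X²] = Var(X) + (E[X])² = 120 + (20)² = 520
E[X(X-1)] = 520 - 20 = 500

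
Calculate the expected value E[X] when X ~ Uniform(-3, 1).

For X ~ Uniform(-3, 1), the expected value is:
E[X] = -1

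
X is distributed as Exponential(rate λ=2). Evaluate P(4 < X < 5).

P(4 < X < 5) = ∫_{4}^{5} f(x) dx
where f(x) = 2 e^{- 2 x}
= - \frac{1 - e^{2}}{e^{10}}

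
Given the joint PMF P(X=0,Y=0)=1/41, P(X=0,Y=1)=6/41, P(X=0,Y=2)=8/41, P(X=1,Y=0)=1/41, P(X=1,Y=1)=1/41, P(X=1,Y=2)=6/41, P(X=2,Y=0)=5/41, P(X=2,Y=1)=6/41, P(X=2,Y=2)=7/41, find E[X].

First find marginal of X:
P(X=0) = 15/41
P(X=1) = 8/41
P(X=2) = 18/41
E[X] = 0 × 15/41 + 1 × 8/41 + 2 × 18/41 = 44/41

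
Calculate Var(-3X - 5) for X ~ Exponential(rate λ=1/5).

For X ~ Exponential(rate λ=1/5):
Var(X) = 25
Var(-3X - 5) = (-3)² × Var(X) = 9 × 25 = 225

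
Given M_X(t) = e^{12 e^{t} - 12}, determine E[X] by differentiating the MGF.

To find E[X], compute M^(1)(0):
M^(1)(t) = 12 e^{t} e^{12 e^{t} - 12}
M^(1)(0) = 12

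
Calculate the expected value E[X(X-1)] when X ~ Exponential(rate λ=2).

E[X(X-1)] = E[X² - X] = E[X²] - E[X]
E[X] = \frac{1}{2}
E[X²] = Var(X) + (E[X])² = \frac{1}{4} + (\frac{1}{2})² = \frac{1}{2}
E[X(X-1)] = \frac{1}{2} - \frac{1}{2} = 0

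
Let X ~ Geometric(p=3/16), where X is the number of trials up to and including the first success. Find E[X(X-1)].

E[X(X-1)] = E[X² - X] = E[X²] - E[X]
E[X] = \frac{16}{3}
E[X²] = Var(X) + (E[X])² = \frac{208}{9} + (\frac{16}{3})² = \frac{464}{9}
E[X(X-1)] = \frac{464}{9} - \frac{16}{3} = \frac{416}{9}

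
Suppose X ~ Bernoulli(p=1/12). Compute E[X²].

Using the identity E[X²] = Var(X) + (E[X])²:
E[X] = \frac{1}{12}
Var(X) = \frac{11}{144}
E[X²] = \frac{11}{144} + (\frac{1}{12})²
= \frac{1}{12}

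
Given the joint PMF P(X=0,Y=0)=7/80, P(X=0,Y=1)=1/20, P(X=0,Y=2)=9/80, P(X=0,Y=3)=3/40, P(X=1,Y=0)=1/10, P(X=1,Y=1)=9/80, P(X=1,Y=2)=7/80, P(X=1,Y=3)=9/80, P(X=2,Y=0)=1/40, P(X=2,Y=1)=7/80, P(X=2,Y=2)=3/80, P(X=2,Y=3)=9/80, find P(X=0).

P(X=0) = P(X=0,Y=0) + P(X=0,Y=1) + P(X=0,Y=2) + P(X=0,Y=3)
= 7/80 + 1/20 + 9/80 + 3/40
= 13/40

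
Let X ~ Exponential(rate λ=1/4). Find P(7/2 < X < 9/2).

P(7/2 < X < 9/2) = ∫_{7/2}^{9/2} f(x) dx
where f(x) = \frac{e^{- \frac{x}{4}}}{4}
= - \frac{1 - e^{\frac{1}{4}}}{e^{\frac{9}{8}}}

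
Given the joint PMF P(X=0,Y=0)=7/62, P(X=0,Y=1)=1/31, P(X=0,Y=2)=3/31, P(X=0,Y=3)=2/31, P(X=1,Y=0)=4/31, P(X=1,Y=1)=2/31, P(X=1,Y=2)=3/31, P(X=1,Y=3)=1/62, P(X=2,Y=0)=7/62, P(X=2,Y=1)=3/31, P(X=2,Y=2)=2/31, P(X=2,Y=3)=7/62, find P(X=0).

P(X=0) = P(X=0,Y=0) + P(X=0,Y=1) + P(X=0,Y=2) + P(X=0,Y=3)
= 7/62 + 1/31 + 3/31 + 2/31
= 19/62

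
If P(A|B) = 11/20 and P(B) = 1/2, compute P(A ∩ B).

By definition, P(A|B) = P(A ∩ B) / P(B)
So P(A ∩ B) = P(A|B) × P(B)
= 11/20 × 1/2
= 11/40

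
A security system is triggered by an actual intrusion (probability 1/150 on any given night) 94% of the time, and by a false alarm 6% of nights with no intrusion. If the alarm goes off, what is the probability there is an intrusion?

Let D = the rare event, + = positive/flagged.
P(D) = 1/150
P(+|D) = 94/100 = 47/50
P(+|D') = 6/100 = 3/50
P(+) = P(+|D)P(D) + P(+|D')P(D')
     = \frac{47}{50} × \frac{1}{150} + \frac{3}{50} × \frac{149}{150}
     = \frac{247}{3750}
P(D|+) = P(+|D)P(D)/P(+) = \frac{47}{494}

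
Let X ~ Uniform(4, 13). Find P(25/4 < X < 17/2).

P(25/4 < X < 17/2) = ∫_{25/4}^{17/2} f(x) dx
where f(x) = \frac{1}{9}
= \frac{1}{4}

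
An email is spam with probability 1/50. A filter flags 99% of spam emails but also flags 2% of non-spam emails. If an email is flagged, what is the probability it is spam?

Let D = the rare event, + = positive/flagged.
P(D) = 1/50
P(+|D) = 99/100
P(+|D') = 2/100 = 1/50
P(+) = P(+|D)P(D) + P(+|D')P(D')
     = \frac{99}{100} × \frac{1}{50} + \frac{1}{50} × \frac{49}{50}
     = \frac{197}{5000}
P(D|+) = P(+|D)P(D)/P(+) = \frac{99}{197}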